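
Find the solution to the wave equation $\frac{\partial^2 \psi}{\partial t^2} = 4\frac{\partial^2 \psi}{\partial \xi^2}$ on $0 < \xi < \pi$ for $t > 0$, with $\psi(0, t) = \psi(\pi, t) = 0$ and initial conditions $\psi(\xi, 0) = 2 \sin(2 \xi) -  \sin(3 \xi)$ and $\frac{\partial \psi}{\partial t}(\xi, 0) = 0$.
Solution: Separating variables: $\psi = \sum [A_n \cos(\omega_n t) + B_n \sin(\omega_n t)] \sin(n\xi)$, $\omega_n = 2n$. From ICs: $A_2=2, A_3=-1$.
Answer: $\psi(\xi, t) = 2 \sin(2 \xi) \cos(4 t) -  \sin(3 \xi) \cos(6 t)$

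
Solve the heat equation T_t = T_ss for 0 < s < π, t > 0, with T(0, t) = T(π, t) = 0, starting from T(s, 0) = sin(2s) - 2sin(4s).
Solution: Separating variables: T = Σ c_n exp(-n²t) sin(ns). From T(s,0) = sin(2s) - 2sin(4s): c_2=1, c_4=-2.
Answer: T(s, t) = exp(-4t)sin(2s) - 2exp(-16t)sin(4s)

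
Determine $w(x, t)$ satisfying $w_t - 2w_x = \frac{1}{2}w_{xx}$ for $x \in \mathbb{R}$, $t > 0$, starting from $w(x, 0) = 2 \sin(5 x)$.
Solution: Moving frame: $\eta = x + 2t$, $\sigma = t$, $w = u(\eta,\sigma)$, so $w_t = u_{\sigma} + 2u_{\eta}$ and $w_{xx} = u_{\eta\eta}$.
Hence $w_t - 2w_x = u_{\sigma}$ and the PDE becomes the heat equation $u_{\sigma} = \frac{1}{2}u_{\eta\eta}$ on $\eta \in \mathbb{R}$.
Initial data: $u(\eta,0) = w(\eta,0) = 2 \sin(5 \eta)$. Each mode $\sin(n\eta)$ decays as $e^{-n^2\sigma/2}$ on $\mathbb{R}$, so $u(\eta,\sigma) = \sum c_n e^{-n^2\sigma/2} \sin(n\eta)$ with $c_5=2$: $u(\eta,\sigma) = 2 e^{-25 \sigma/2} \sin(5 \eta)$.
Substituting back: $w(x,t) = u(x + 2t, t)$.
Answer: $w(x, t) = 2 e^{-25 t/2} \sin(10 t + 5 x)$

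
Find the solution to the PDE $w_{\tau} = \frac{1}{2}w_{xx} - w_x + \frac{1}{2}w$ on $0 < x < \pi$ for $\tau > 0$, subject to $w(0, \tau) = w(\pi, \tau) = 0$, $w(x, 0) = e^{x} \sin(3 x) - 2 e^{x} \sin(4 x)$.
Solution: Substitute $w = e^{x}u$.
Then $w_x = e^{x}(u_x + u)$, $w_{xx} = e^{x}(u_{xx} + 2u_x + u)$, $w_{\tau} = e^{x}u_{\tau}$; substituting and dividing by $e^{x}$, the lower-order terms cancel: $u_{\tau} = \frac{1}{2}u_{xx}$ (standard heat equation).
Data for $u$: $u(x,0) = e^{-x}w(x,0) = \sin(3 x) - 2 \sin(4 x)$. The boundary conditions carry over: $u(0,\tau) = u(\pi,\tau) = 0$.
Separating variables: $u = \sum c_n e^{-n^2\tau/2} \sin(nx)$. From $u(x,0) = \sin(3 x) - 2 \sin(4 x)$: $c_3=1, c_4=-2$.
So $u(x,\tau) = -2 e^{-8 \tau} \sin(4 x) + e^{-9 \tau/2} \sin(3 x)$, and $w(x,\tau) = e^{x}u(x,\tau)$.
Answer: $w(x, \tau) = -2 e^{-8 \tau} e^{x} \sin(4 x) + e^{-9 \tau/2} e^{x} \sin(3 x)$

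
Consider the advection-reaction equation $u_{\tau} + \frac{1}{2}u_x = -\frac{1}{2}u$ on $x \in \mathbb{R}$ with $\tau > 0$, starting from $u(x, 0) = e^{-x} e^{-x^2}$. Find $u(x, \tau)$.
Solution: Substitute $u = e^{-x}w$.
Then $u_x = e^{-x}(w_x - w)$, $u_{\tau} = e^{-x}w_{\tau}$; substituting and dividing by $e^{-x}$, the lower-order terms cancel: $w_{\tau} + \frac{1}{2}w_x = 0$ (standard advection equation).
Data for $w$: $w(x,0) = e^{x}u(x,0) = e^{-x^2}$.
By characteristics ($dx/d\tau = 1/2$), $w(x,\tau) = f(x - \frac{1}{2}\tau)$ with $f = w( \cdot , 0)$.
So $w(x,\tau) = e^{-(x - \tau/2)^2}$, and $u(x,\tau) = e^{-x}w(x,\tau)$.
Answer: $u(x, \tau) = e^{-x} e^{-(-\tau/2 + x)^2}$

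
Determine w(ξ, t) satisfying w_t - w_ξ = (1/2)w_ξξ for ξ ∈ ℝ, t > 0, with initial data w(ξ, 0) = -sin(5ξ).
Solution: Moving frame: η = ξ + t, σ = t, w = u(η,σ), so w_t = u_σ + u_η and w_ξξ = u_ηη.
Hence w_t - w_ξ = u_σ and the PDE becomes the heat equation u_σ = (1/2)u_ηη on η ∈ ℝ.
Initial data: u(η,0) = w(η,0) = -sin(5η). Each mode sin(nη) decays as exp(-n²σ/2) on ℝ, so u(η,σ) = Σ c_n exp(-n²σ/2) sin(nη) with c_5=-1: u(η,σ) = -exp(-25σ/2)sin(5η).
Substituting back: w(ξ,t) = u(ξ + t, t).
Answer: w(ξ, t) = -exp(-25t/2)sin(5t + 5ξ)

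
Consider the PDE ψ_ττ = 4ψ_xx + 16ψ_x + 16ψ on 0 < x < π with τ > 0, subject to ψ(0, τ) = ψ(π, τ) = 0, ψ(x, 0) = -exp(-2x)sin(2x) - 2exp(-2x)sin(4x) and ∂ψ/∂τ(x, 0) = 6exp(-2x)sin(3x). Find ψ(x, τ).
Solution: Substitute ψ = exp(-2x)u.
Then ψ_x = exp(-2x)(u_x - 2u), ψ_xx = exp(-2x)(u_xx - 4u_x + 4u), ψ_ττ = exp(-2x)u_ττ; substituting and dividing by exp(-2x), the lower-order terms cancel: u_ττ = 4u_xx (standard wave equation).
Data for u: u(x,0) = exp(2x)ψ(x,0) = -sin(2x) - 2sin(4x); u_τ(x,0) = exp(2x)ψ_τ(x,0) = 6sin(3x). The boundary conditions carry over: u(0,τ) = u(π,τ) = 0.
Separating variables: u = Σ [A_n cos(ω_n τ) + B_n sin(ω_n τ)] sin(nx), ω_n = 2n. From ICs (B_n = velocity coefficient / ω_n): A_2=-1, A_4=-2, B_3=1.
So u(x,τ) = -sin(2x)cos(4τ) + sin(3x)sin(6τ) - 2sin(4x)cos(8τ), and ψ(x,τ) = exp(-2x)u(x,τ).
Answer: ψ(x, τ) = -exp(-2x)sin(2x)cos(4τ) + exp(-2x)sin(3x)sin(6τ) - 2exp(-2x)sin(4x)cos(8τ)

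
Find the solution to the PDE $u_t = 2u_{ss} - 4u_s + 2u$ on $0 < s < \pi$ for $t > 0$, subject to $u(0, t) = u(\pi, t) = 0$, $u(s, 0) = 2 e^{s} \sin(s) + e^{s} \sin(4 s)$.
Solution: Substitute $u = e^{s}w$, i.e. $w = e^{-s}u$.
By the product rule, $u_s = e^{s}(w_s + w)$, $u_{ss} = e^{s}(w_{ss} + 2w_s + w)$, $u_t = e^{s}w_t$.
Substituting into the PDE and dividing by $e^{s}$: $w_t = 2(w_{ss} + 2w_s + w) - 4(w_s + w) + 2w$.
The lower-order terms cancel, leaving the standard heat equation $w_t = 2w_{ss}$.
Initial data for $w$: $w(s,0) = e^{-s}u(s,0) = 2 \sin(s) + \sin(4 s)$. The boundary conditions carry over: $w(0,t) = w(\pi,t) = 0$.
Solve for $w$:
  Using separation of variables $w = X(s)T(t)$:
  Eigenfunctions: $\sin(ns)$, $n = 1, 2, 3, \ldots$
  General solution: $w(s, t) = \sum c_n \sin(ns) e^{-2n^2 t}$
  Matching $w(s,0) = 2 \sin(s) + \sin(4 s)$ term by term: $c_1=2, c_4=1$.
Hence $w(s,t) = 2 e^{-2 t} \sin(s) + e^{-32 t} \sin(4 s)$.
Transform back: $u(s,t) = e^{s}w(s,t)$.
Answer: $u(s, t) = 2 e^{s} e^{-2 t} \sin(s) + e^{s} e^{-32 t} \sin(4 s)$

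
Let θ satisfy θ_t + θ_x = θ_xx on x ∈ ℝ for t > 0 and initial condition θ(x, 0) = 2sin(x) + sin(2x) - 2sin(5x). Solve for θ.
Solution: Moving frame: η = x - t, σ = t, θ = u(η,σ), so θ_t = u_σ - u_η and θ_xx = u_ηη.
Hence θ_t + θ_x = u_σ and the PDE becomes the heat equation u_σ = u_ηη on η ∈ ℝ.
Initial data: u(η,0) = θ(η,0) = 2sin(η) + sin(2η) - 2sin(5η). Each mode sin(nη) decays as exp(-n²σ) on ℝ, so u(η,σ) = Σ c_n exp(-n²σ) sin(nη) with c_1=2, c_2=1, c_5=-2: u(η,σ) = 2exp(-σ)sin(η) + exp(-4σ)sin(2η) - 2exp(-25σ)sin(5η).
Substituting back: θ(x,t) = u(x - t, t).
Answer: θ(x, t) = -2exp(-t)sin(t - x) - exp(-4t)sin(2t - 2x) + 2exp(-25t)sin(5t - 5x)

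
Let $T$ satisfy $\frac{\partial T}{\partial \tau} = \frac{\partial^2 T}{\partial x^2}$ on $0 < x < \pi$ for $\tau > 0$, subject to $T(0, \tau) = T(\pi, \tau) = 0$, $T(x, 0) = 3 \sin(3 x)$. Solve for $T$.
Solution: Separating variables: $T = \sum c_n e^{-n^2\tau} \sin(nx)$. From $T(x,0) = 3 \sin(3 x)$: $c_3=3$.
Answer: $T(x, \tau) = 3 e^{-9 \tau} \sin(3 x)$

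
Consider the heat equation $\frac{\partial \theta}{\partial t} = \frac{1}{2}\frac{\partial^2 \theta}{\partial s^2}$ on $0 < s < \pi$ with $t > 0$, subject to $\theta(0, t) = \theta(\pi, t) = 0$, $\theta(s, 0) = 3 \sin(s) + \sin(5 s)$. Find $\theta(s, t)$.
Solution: Separating variables: $\theta = \sum c_n e^{-n^2t/2} \sin(ns)$. From $\theta(s,0) = 3 \sin(s) + \sin(5 s)$: $c_1=3, c_5=1$.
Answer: $\theta(s, t) = 3 e^{-t/2} \sin(s) + e^{-25 t/2} \sin(5 s)$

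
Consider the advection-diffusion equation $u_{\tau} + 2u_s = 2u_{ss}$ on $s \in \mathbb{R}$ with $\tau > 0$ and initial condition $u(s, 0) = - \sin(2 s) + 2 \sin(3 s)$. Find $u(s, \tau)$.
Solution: Change to a moving frame: let $\eta = s - 2\tau$, $\sigma = \tau$ and write $u(s,\tau) = w(\eta,\sigma)$.
By the chain rule $u_{\tau} = w_{\sigma} - 2w_{\eta}$, $u_s = w_{\eta}$, $u_{ss} = w_{\eta\eta}$.
Then $u_{\tau} + 2u_s = w_{\sigma}$: the advection term cancels and the PDE becomes the heat equation $w_{\sigma} = 2w_{\eta\eta}$ on $\eta \in \mathbb{R}$.
Initial data: $w(\eta,0) = u(\eta,0) = - \sin(2 \eta) + 2 \sin(3 \eta)$.
On $\eta \in \mathbb{R}$ each mode satisfies $(\sin(n\eta))'' = -n^2 \sin(n\eta)$, so $e^{-2n^2\sigma} \sin(n\eta)$ solves the heat equation; by superposition $w(\eta,\sigma) = \sum c_n e^{-2n^2\sigma} \sin(n\eta)$.
Reading off the coefficients: $c_2=-1, c_3=2$, so $w(\eta,\sigma) = - e^{-8 \sigma} \sin(2 \eta) + 2 e^{-18 \sigma} \sin(3 \eta)$.
Substituting back $\eta = s - 2\tau$, $\sigma = \tau$: $u(s,\tau) = w(s - 2\tau, \tau)$.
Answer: $u(s, \tau) = e^{-8 \tau} \sin(4 \tau - 2 s) - 2 e^{-18 \tau} \sin(6 \tau - 3 s)$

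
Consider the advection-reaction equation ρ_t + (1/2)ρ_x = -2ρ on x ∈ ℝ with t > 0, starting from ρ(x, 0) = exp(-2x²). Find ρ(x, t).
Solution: Substitute ρ = exp(-2t)u, i.e. u = exp(2t)ρ.
By the product rule, ρ_t = exp(-2t)(u_t - 2u), ρ_x = exp(-2t)u_x.
Substituting into the PDE and dividing by exp(-2t): u_t - 2u + (1/2)u_x = -2u.
The lower-order terms cancel, leaving the standard advection equation u_t + (1/2)u_x = 0.
Initial data for u: u(x,0) = ρ(x,0) = exp(-2x²).
Solve for u:
  By method of characteristics (waves move right with speed 1/2):
  Along characteristics x - (1/2)t = const, u is constant, so u(x,t) = f(x - (1/2)t) with f = u(·, 0).
Hence u(x,t) = exp(-2(-t/2 + x)²).
Transform back: ρ(x,t) = exp(-2t)u(x,t).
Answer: ρ(x, t) = exp(-2t)exp(-2(-t/2 + x)²)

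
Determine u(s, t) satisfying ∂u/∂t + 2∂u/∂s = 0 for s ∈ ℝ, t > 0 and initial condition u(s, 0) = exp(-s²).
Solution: By method of characteristics (waves move right with speed 2):
Along characteristics s - 2t = const, u is constant, so u(s,t) = f(s - 2t) with f = u(·, 0).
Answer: u(s, t) = exp(-(s - 2t)²)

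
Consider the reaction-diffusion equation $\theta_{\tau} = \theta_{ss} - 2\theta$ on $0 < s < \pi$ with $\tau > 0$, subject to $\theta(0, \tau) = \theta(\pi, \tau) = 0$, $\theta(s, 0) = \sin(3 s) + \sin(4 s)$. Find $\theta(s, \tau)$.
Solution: Substitute $\theta = e^{-2\tau}u$, i.e. $u = e^{2\tau}\theta$.
By the product rule, $\theta_{\tau} = e^{-2\tau}(u_{\tau} - 2u)$, $\theta_{ss} = e^{-2\tau}u_{ss}$.
Substituting into the PDE and dividing by $e^{-2\tau}$: $u_{\tau} - 2u = u_{ss} - 2u$.
The lower-order terms cancel, leaving the standard heat equation $u_{\tau} = u_{ss}$.
Initial data for $u$: $u(s,0) = \theta(s,0) = \sin(3 s) + \sin(4 s)$. The boundary conditions carry over: $u(0,\tau) = u(\pi,\tau) = 0$.
Solve for $u$:
  Using separation of variables $u = X(s)G(\tau)$:
  Eigenfunctions: $\sin(ns)$, $n = 1, 2, 3, \ldots$
  General solution: $u(s, \tau) = \sum c_n \sin(ns) e^{-n^2 \tau}$
  Matching $u(s,0) = \sin(3 s) + \sin(4 s)$ term by term: $c_3=1, c_4=1$.
Hence $u(s,\tau) = e^{-9 \tau} \sin(3 s) + e^{-16 \tau} \sin(4 s)$.
Transform back: $\theta(s,\tau) = e^{-2\tau}u(s,\tau)$.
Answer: $\theta(s, \tau) = e^{-11 \tau} \sin(3 s) + e^{-18 \tau} \sin(4 s)$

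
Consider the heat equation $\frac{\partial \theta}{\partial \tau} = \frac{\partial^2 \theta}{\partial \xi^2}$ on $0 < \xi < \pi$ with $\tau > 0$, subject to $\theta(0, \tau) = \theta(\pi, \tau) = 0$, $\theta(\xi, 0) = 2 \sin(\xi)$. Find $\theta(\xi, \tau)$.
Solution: Separating variables: $\theta = \sum c_n e^{-n^2\tau} \sin(n\xi)$. From $\theta(\xi,0) = 2 \sin(\xi)$: $c_1=2$.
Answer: $\theta(\xi, \tau) = 2 e^{-\tau} \sin(\xi)$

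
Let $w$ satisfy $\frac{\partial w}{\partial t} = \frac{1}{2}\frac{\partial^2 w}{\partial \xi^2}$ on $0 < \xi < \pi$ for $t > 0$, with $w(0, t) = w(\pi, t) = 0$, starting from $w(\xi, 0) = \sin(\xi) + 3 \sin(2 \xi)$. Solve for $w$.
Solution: Separating variables: $w = \sum c_n e^{-n^2t/2} \sin(n\xi)$. From $w(\xi,0) = \sin(\xi) + 3 \sin(2 \xi)$: $c_1=1, c_2=3$.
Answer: $w(\xi, t) = 3 e^{-2 t} \sin(2 \xi) + e^{-t/2} \sin(\xi)$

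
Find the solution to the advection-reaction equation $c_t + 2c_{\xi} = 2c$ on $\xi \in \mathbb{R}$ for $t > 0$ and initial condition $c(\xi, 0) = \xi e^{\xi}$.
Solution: Substitute $c = e^{\xi}u$, i.e. $u = e^{-\xi}c$.
By the product rule, $c_{\xi} = e^{\xi}(u_{\xi} + u)$, $c_t = e^{\xi}u_t$.
Substituting into the PDE and dividing by $e^{\xi}$: $u_t + 2(u_{\xi} + u) = 2u$.
The lower-order terms cancel, leaving the standard advection equation $u_t + 2u_{\xi} = 0$.
Initial data for $u$: $u(\xi,0) = e^{-\xi}c(\xi,0) = \xi$.
Solve for $u$:
  By method of characteristics (waves move right with speed 2):
  Along characteristics $\xi - 2t =$ const, $u$ is constant, so $u(\xi,t) = f(\xi - 2t)$ with $f = u( \cdot , 0)$.
Hence $u(\xi,t) = -2 t + \xi$.
Transform back: $c(\xi,t) = e^{\xi}u(\xi,t)$.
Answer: $c(\xi, t) = \xi e^{\xi} - 2 t e^{\xi}$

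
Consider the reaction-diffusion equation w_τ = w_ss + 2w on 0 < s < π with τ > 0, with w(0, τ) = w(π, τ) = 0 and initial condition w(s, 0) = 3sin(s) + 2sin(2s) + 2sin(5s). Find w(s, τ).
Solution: Substitute w = exp(2τ)u, i.e. u = exp(-2τ)w.
By the product rule, w_τ = exp(2τ)(u_τ + 2u), w_ss = exp(2τ)u_ss.
Substituting into the PDE and dividing by exp(2τ): u_τ + 2u = u_ss + 2u.
The lower-order terms cancel, leaving the standard heat equation u_τ = u_ss.
Initial data for u: u(s,0) = w(s,0) = 3sin(s) + 2sin(2s) + 2sin(5s). The boundary conditions carry over: u(0,τ) = u(π,τ) = 0.
Solve for u:
  Using separation of variables u = X(s)T(τ):
  Eigenfunctions: sin(ns), n = 1, 2, 3, ...
  General solution: u(s, τ) = Σ c_n sin(ns) exp(-n² τ)
  Matching u(s,0) = 3sin(s) + 2sin(2s) + 2sin(5s) term by term: c_1=3, c_2=2, c_5=2.
Hence u(s,τ) = 3exp(-τ)sin(s) + 2exp(-4τ)sin(2s) + 2exp(-25τ)sin(5s).
Transform back: w(s,τ) = exp(2τ)u(s,τ).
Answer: w(s, τ) = 3exp(τ)sin(s) + 2exp(-2τ)sin(2s) + 2exp(-23τ)sin(5s)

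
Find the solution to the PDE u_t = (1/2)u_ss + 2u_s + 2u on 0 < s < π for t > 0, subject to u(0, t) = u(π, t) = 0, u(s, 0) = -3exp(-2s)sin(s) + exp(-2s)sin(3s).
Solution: Substitute u = exp(-2s)w.
Then u_s = exp(-2s)(w_s - 2w), u_ss = exp(-2s)(w_ss - 4w_s + 4w), u_t = exp(-2s)w_t; substituting and dividing by exp(-2s), the lower-order terms cancel: w_t = (1/2)w_ss (standard heat equation).
Data for w: w(s,0) = exp(2s)u(s,0) = -3sin(s) + sin(3s). The boundary conditions carry over: w(0,t) = w(π,t) = 0.
Separating variables: w = Σ c_n exp(-n²t/2) sin(ns). From w(s,0) = -3sin(s) + sin(3s): c_1=-3, c_3=1.
So w(s,t) = -3exp(-t/2)sin(s) + exp(-9t/2)sin(3s), and u(s,t) = exp(-2s)w(s,t).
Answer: u(s, t) = -3exp(-2s)exp(-t/2)sin(s) + exp(-2s)exp(-9t/2)sin(3s)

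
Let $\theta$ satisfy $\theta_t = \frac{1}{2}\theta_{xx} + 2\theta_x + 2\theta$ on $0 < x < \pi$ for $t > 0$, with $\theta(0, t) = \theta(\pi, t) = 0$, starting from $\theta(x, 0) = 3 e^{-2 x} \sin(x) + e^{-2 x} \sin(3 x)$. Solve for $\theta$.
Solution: Substitute $\theta = e^{-2x}u$, i.e. $u = e^{2x}\theta$.
By the product rule, $\theta_x = e^{-2x}(u_x - 2u)$, $\theta_{xx} = e^{-2x}(u_{xx} - 4u_x + 4u)$, $\theta_t = e^{-2x}u_t$.
Substituting into the PDE and dividing by $e^{-2x}$: $u_t = \frac{1}{2}(u_{xx} - 4u_x + 4u) + 2(u_x - 2u) + 2u$.
The lower-order terms cancel, leaving the standard heat equation $u_t = \frac{1}{2}u_{xx}$.
Initial data for $u$: $u(x,0) = e^{2x}\theta(x,0) = 3 \sin(x) + \sin(3 x)$. The boundary conditions carry over: $u(0,t) = u(\pi,t) = 0$.
Solve for $u$:
  Using separation of variables $u = X(x)G(t)$:
  Eigenfunctions: $\sin(nx)$, $n = 1, 2, 3, \ldots$
  General solution: $u(x, t) = \sum c_n \sin(nx) e^{-n^2 t/2}$
  Matching $u(x,0) = 3 \sin(x) + \sin(3 x)$ term by term: $c_1=3, c_3=1$.
Hence $u(x,t) = 3 e^{-t/2} \sin(x) + e^{-9 t/2} \sin(3 x)$.
Transform back: $\theta(x,t) = e^{-2x}u(x,t)$.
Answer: $\theta(x, t) = 3 e^{-t/2} e^{-2 x} \sin(x) + e^{-9 t/2} e^{-2 x} \sin(3 x)$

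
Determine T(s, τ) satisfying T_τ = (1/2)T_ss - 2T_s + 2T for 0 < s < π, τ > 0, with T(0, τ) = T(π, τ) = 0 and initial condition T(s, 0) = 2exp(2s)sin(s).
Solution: Substitute T = exp(2s)u.
Then T_s = exp(2s)(u_s + 2u), T_ss = exp(2s)(u_ss + 4u_s + 4u), T_τ = exp(2s)u_τ; substituting and dividing by exp(2s), the lower-order terms cancel: u_τ = (1/2)u_ss (standard heat equation).
Data for u: u(s,0) = exp(-2s)T(s,0) = 2sin(s). The boundary conditions carry over: u(0,τ) = u(π,τ) = 0.
Separating variables: u = Σ c_n exp(-n²τ/2) sin(ns). From u(s,0) = 2sin(s): c_1=2.
So u(s,τ) = 2exp(-τ/2)sin(s), and T(s,τ) = exp(2s)u(s,τ).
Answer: T(s, τ) = 2exp(2s)exp(-τ/2)sin(s)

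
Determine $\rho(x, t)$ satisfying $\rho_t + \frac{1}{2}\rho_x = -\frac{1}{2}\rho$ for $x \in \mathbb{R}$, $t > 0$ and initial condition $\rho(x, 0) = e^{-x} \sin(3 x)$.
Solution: Substitute $\rho = e^{-x}u$, i.e. $u = e^{x}\rho$.
By the product rule, $\rho_x = e^{-x}(u_x - u)$, $\rho_t = e^{-x}u_t$.
Substituting into the PDE and dividing by $e^{-x}$: $u_t + \frac{1}{2}(u_x - u) = -\frac{1}{2}u$.
The lower-order terms cancel, leaving the standard advection equation $u_t + \frac{1}{2}u_x = 0$.
Initial data for $u$: $u(x,0) = e^{x}\rho(x,0) = \sin(3 x)$.
Solve for $u$:
  By method of characteristics (waves move right with speed 1/2):
  Along characteristics $x - \frac{1}{2}t =$ const, $u$ is constant, so $u(x,t) = f(x - \frac{1}{2}t)$ with $f = u( \cdot , 0)$.
Hence $u(x,t) = - \sin(3 t/2 - 3 x)$.
Transform back: $\rho(x,t) = e^{-x}u(x,t)$.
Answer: $\rho(x, t) = - e^{-x} \sin(3 t/2 - 3 x)$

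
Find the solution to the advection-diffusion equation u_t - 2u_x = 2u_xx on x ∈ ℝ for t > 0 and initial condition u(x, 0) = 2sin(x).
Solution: Change to a moving frame: let η = x + 2t, σ = t and write u(x,t) = w(η,σ).
By the chain rule u_t = w_σ + 2w_η, u_x = w_η, u_xx = w_ηη.
Then u_t - 2u_x = w_σ: the advection term cancels and the PDE becomes the heat equation w_σ = 2w_ηη on η ∈ ℝ.
Initial data: w(η,0) = u(η,0) = 2sin(η).
On η ∈ ℝ each mode satisfies (sin(nη))″ = -n² sin(nη), so exp(-2n²σ) sin(nη) solves the heat equation; by superposition w(η,σ) = Σ c_n exp(-2n²σ) sin(nη).
Reading off the coefficients: c_1=2, so w(η,σ) = 2exp(-2σ)sin(η).
Substituting back η = x + 2t, σ = t: u(x,t) = w(x + 2t, t).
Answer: u(x, t) = 2exp(-2t)sin(2t + x)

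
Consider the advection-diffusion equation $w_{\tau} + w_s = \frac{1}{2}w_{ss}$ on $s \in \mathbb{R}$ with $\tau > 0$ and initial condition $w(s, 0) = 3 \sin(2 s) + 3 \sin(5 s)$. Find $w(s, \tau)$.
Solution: Moving frame: $\eta = s - \tau$, $\sigma = \tau$, $w = u(\eta,\sigma)$, so $w_{\tau} = u_{\sigma} - u_{\eta}$ and $w_{ss} = u_{\eta\eta}$.
Hence $w_{\tau} + w_s = u_{\sigma}$ and the PDE becomes the heat equation $u_{\sigma} = \frac{1}{2}u_{\eta\eta}$ on $\eta \in \mathbb{R}$.
Initial data: $u(\eta,0) = w(\eta,0) = 3 \sin(2 \eta) + 3 \sin(5 \eta)$. Each mode $\sin(n\eta)$ decays as $e^{-n^2\sigma/2}$ on $\mathbb{R}$, so $u(\eta,\sigma) = \sum c_n e^{-n^2\sigma/2} \sin(n\eta)$ with $c_2=3, c_5=3$: $u(\eta,\sigma) = 3 e^{-2 \sigma} \sin(2 \eta) + 3 e^{-25 \sigma/2} \sin(5 \eta)$.
Substituting back: $w(s,\tau) = u(s - \tau, \tau)$.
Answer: $w(s, \tau) = -3 e^{-2 \tau} \sin(2 \tau - 2 s) - 3 e^{-25 \tau/2} \sin(5 \tau - 5 s)$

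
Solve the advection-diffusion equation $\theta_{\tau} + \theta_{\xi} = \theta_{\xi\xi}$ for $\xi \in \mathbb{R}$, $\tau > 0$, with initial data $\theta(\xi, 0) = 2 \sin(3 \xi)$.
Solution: Moving frame: $\eta = \xi - \tau$, $\sigma = \tau$, $\theta = u(\eta,\sigma)$, so $\theta_{\tau} = u_{\sigma} - u_{\eta}$ and $\theta_{\xi\xi} = u_{\eta\eta}$.
Hence $\theta_{\tau} + \theta_{\xi} = u_{\sigma}$ and the PDE becomes the heat equation $u_{\sigma} = u_{\eta\eta}$ on $\eta \in \mathbb{R}$.
Initial data: $u(\eta,0) = \theta(\eta,0) = 2 \sin(3 \eta)$. Each mode $\sin(n\eta)$ decays as $e^{-n^2\sigma}$ on $\mathbb{R}$, so $u(\eta,\sigma) = \sum c_n e^{-n^2\sigma} \sin(n\eta)$ with $c_3=2$: $u(\eta,\sigma) = 2 e^{-9 \sigma} \sin(3 \eta)$.
Substituting back: $\theta(\xi,\tau) = u(\xi - \tau, \tau)$.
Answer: $\theta(\xi, \tau) = -2 e^{-9 \tau} \sin(3 \tau - 3 \xi)$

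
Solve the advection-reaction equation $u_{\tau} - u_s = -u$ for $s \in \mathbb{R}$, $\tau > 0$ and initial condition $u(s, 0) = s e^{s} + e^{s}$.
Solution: Substitute $u = e^{s}w$.
Then $u_s = e^{s}(w_s + w)$, $u_{\tau} = e^{s}w_{\tau}$; substituting and dividing by $e^{s}$, the lower-order terms cancel: $w_{\tau} - w_s = 0$ (standard advection equation).
Data for $w$: $w(s,0) = e^{-s}u(s,0) = s + 1$.
By characteristics ($ds/d\tau = -1$), $w(s,\tau) = f(s + \tau)$ with $f = w( \cdot , 0)$.
So $w(s,\tau) = s + \tau + 1$, and $u(s,\tau) = e^{s}w(s,\tau)$.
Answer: $u(s, \tau) = \tau e^{s} + s e^{s} + e^{s}$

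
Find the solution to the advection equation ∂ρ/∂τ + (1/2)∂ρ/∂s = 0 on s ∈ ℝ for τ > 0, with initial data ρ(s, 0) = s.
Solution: By characteristics (ds/dτ = 1/2), ρ(s,τ) = f(s - (1/2)τ) with f = ρ(·, 0).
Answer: ρ(s, τ) = s - (1/2)τ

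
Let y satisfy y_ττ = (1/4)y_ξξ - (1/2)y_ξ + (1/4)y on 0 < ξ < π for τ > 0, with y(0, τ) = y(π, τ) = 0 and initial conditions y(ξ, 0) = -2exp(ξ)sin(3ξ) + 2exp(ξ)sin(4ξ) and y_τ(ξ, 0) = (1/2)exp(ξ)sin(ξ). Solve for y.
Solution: Substitute y = exp(ξ)u.
Then y_ξ = exp(ξ)(u_ξ + u), y_ξξ = exp(ξ)(u_ξξ + 2u_ξ + u), y_ττ = exp(ξ)u_ττ; substituting and dividing by exp(ξ), the lower-order terms cancel: u_ττ = (1/4)u_ξξ (standard wave equation).
Data for u: u(ξ,0) = exp(-ξ)y(ξ,0) = -2sin(3ξ) + 2sin(4ξ); u_τ(ξ,0) = exp(-ξ)y_τ(ξ,0) = (1/2)sin(ξ). The boundary conditions carry over: u(0,τ) = u(π,τ) = 0.
Separating variables: u = Σ [A_n cos(ω_n τ) + B_n sin(ω_n τ)] sin(nξ), ω_n = n/2. From ICs (B_n = velocity coefficient / ω_n): A_3=-2, A_4=2, B_1=1.
So u(ξ,τ) = sin(ξ)sin(τ/2) - 2sin(3ξ)cos(3τ/2) + 2sin(4ξ)cos(2τ), and y(ξ,τ) = exp(ξ)u(ξ,τ).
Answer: y(ξ, τ) = exp(ξ)sin(ξ)sin(τ/2) - 2exp(ξ)sin(3ξ)cos(3τ/2) + 2exp(ξ)sin(4ξ)cos(2τ)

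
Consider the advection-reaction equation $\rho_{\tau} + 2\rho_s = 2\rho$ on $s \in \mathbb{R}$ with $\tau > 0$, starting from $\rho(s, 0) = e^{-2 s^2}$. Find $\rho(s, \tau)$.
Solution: Substitute $\rho = e^{2\tau}u$, i.e. $u = e^{-2\tau}\rho$.
By the product rule, $\rho_{\tau} = e^{2\tau}(u_{\tau} + 2u)$, $\rho_s = e^{2\tau}u_s$.
Substituting into the PDE and dividing by $e^{2\tau}$: $u_{\tau} + 2u + 2u_s = 2u$.
The lower-order terms cancel, leaving the standard advection equation $u_{\tau} + 2u_s = 0$.
Initial data for $u$: $u(s,0) = \rho(s,0) = e^{-2 s^2}$.
Solve for $u$:
  By method of characteristics (waves move right with speed 2):
  Along characteristics $s - 2\tau =$ const, $u$ is constant, so $u(s,\tau) = f(s - 2\tau)$ with $f = u( \cdot , 0)$.
Hence $u(s,\tau) = e^{-2 (s - 2 \tau)^2}$.
Transform back: $\rho(s,\tau) = e^{2\tau}u(s,\tau)$.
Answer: $\rho(s, \tau) = e^{2 \tau} e^{-2 (-2 \tau + s)^2}$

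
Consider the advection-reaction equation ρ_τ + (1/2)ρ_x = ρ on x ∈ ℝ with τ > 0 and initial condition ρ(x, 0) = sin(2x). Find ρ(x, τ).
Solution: Substitute ρ = exp(τ)u, i.e. u = exp(-τ)ρ.
By the product rule, ρ_τ = exp(τ)(u_τ + u), ρ_x = exp(τ)u_x.
Substituting into the PDE and dividing by exp(τ): u_τ + u + (1/2)u_x = u.
The lower-order terms cancel, leaving the standard advection equation u_τ + (1/2)u_x = 0.
Initial data for u: u(x,0) = ρ(x,0) = sin(2x).
Solve for u:
  By method of characteristics (waves move right with speed 1/2):
  Along characteristics x - (1/2)τ = const, u is constant, so u(x,τ) = f(x - (1/2)τ) with f = u(·, 0).
Hence u(x,τ) = sin(2x - τ).
Transform back: ρ(x,τ) = exp(τ)u(x,τ).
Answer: ρ(x, τ) = exp(τ)sin(2x - τ)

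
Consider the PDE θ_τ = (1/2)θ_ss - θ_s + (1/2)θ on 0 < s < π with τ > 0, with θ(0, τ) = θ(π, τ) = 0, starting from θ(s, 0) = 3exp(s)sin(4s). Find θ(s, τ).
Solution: Substitute θ = exp(s)u.
Then θ_s = exp(s)(u_s + u), θ_ss = exp(s)(u_ss + 2u_s + u), θ_τ = exp(s)u_τ; substituting and dividing by exp(s), the lower-order terms cancel: u_τ = (1/2)u_ss (standard heat equation).
Data for u: u(s,0) = exp(-s)θ(s,0) = 3sin(4s). The boundary conditions carry over: u(0,τ) = u(π,τ) = 0.
Separating variables: u = Σ c_n exp(-n²τ/2) sin(ns). From u(s,0) = 3sin(4s): c_4=3.
So u(s,τ) = 3exp(-8τ)sin(4s), and θ(s,τ) = exp(s)u(s,τ).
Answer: θ(s, τ) = 3exp(s)exp(-8τ)sin(4s)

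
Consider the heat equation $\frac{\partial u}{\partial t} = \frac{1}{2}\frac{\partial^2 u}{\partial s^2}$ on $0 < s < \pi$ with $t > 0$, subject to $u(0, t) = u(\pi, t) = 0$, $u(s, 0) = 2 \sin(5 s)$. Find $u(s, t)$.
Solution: Separating variables: $u = \sum c_n e^{-n^2t/2} \sin(ns)$. From $u(s,0) = 2 \sin(5 s)$: $c_5=2$.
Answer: $u(s, t) = 2 e^{-25 t/2} \sin(5 s)$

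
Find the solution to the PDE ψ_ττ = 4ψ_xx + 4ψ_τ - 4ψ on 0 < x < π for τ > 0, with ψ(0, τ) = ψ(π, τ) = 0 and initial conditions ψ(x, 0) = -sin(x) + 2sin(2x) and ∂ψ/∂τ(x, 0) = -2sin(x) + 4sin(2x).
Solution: Substitute ψ = exp(2τ)u, i.e. u = exp(-2τ)ψ.
By the product rule, ψ_τ = exp(2τ)(u_τ + 2u), ψ_ττ = exp(2τ)(u_ττ + 4u_τ + 4u), ψ_xx = exp(2τ)u_xx.
Substituting into the PDE and dividing by exp(2τ): u_ττ + 4u_τ + 4u = 4u_xx + 4(u_τ + 2u) - 4u.
The lower-order terms cancel, leaving the standard wave equation u_ττ = 4u_xx.
Initial data for u: u(x,0) = ψ(x,0) = -sin(x) + 2sin(2x); u_τ(x,0) = ψ_τ(x,0) - 2ψ(x,0) = 0. The boundary conditions carry over: u(0,τ) = u(π,τ) = 0.
Solve for u:
  Using separation of variables u = X(x)T(τ):
  Eigenfunctions: sin(nx), n = 1, 2, 3, ...
  General solution: u(x, τ) = Σ [A_n cos(2n τ) + B_n sin(2n τ)] sin(nx)
  From u(x,0) = -sin(x) + 2sin(2x): A_1=-1, A_2=2. From u_τ(x,0) = 0: all B_n = 0.
Hence u(x,τ) = -sin(x)cos(2τ) + 2sin(2x)cos(4τ).
Transform back: ψ(x,τ) = exp(2τ)u(x,τ).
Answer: ψ(x, τ) = -exp(2τ)sin(x)cos(2τ) + 2exp(2τ)sin(2x)cos(4τ)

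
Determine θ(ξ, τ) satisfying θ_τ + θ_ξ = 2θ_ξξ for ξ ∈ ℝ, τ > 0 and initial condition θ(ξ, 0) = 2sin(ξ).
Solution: Change to a moving frame: let η = ξ - τ, σ = τ and write θ(ξ,τ) = u(η,σ).
By the chain rule θ_τ = u_σ - u_η, θ_ξ = u_η, θ_ξξ = u_ηη.
Then θ_τ + θ_ξ = u_σ: the advection term cancels and the PDE becomes the heat equation u_σ = 2u_ηη on η ∈ ℝ.
Initial data: u(η,0) = θ(η,0) = 2sin(η).
On η ∈ ℝ each mode satisfies (sin(nη))″ = -n² sin(nη), so exp(-2n²σ) sin(nη) solves the heat equation; by superposition u(η,σ) = Σ c_n exp(-2n²σ) sin(nη).
Reading off the coefficients: c_1=2, so u(η,σ) = 2exp(-2σ)sin(η).
Substituting back η = ξ - τ, σ = τ: θ(ξ,τ) = u(ξ - τ, τ).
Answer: θ(ξ, τ) = 2exp(-2τ)sin(ξ - τ)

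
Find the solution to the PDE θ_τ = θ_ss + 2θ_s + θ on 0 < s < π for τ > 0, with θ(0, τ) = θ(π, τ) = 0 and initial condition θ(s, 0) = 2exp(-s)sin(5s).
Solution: Substitute θ = exp(-s)u, i.e. u = exp(s)θ.
By the product rule, θ_s = exp(-s)(u_s - u), θ_ss = exp(-s)(u_ss - 2u_s + u), θ_τ = exp(-s)u_τ.
Substituting into the PDE and dividing by exp(-s): u_τ = (u_ss - 2u_s + u) + 2(u_s - u) + u.
The lower-order terms cancel, leaving the standard heat equation u_τ = u_ss.
Initial data for u: u(s,0) = exp(s)θ(s,0) = 2sin(5s). The boundary conditions carry over: u(0,τ) = u(π,τ) = 0.
Solve for u:
  Using separation of variables u = X(s)G(τ):
  Eigenfunctions: sin(ns), n = 1, 2, 3, ...
  General solution: u(s, τ) = Σ c_n sin(ns) exp(-n² τ)
  Matching u(s,0) = 2sin(5s) term by term: c_5=2.
Hence u(s,τ) = 2exp(-25τ)sin(5s).
Transform back: θ(s,τ) = exp(-s)u(s,τ).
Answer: θ(s, τ) = 2exp(-s)exp(-25τ)sin(5s)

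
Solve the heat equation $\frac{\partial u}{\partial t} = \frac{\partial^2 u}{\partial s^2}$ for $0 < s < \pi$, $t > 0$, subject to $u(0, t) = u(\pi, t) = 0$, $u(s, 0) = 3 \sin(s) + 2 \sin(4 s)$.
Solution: Using separation of variables $u = X(s)T(t)$:
Eigenfunctions: $\sin(ns)$, $n = 1, 2, 3, \ldots$
General solution: $u(s, t) = \sum c_n \sin(ns) e^{-n^2 t}$
Matching $u(s,0) = 3 \sin(s) + 2 \sin(4 s)$ term by term: $c_1=3, c_4=2$.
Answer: $u(s, t) = 3 e^{-t} \sin(s) + 2 e^{-16 t} \sin(4 s)$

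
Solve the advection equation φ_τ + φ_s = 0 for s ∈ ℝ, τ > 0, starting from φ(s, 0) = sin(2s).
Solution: By method of characteristics (waves move right with speed 1):
Along characteristics s - τ = const, φ is constant, so φ(s,τ) = f(s - τ) with f = φ(·, 0).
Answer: φ(s, τ) = sin(2s - 2τ)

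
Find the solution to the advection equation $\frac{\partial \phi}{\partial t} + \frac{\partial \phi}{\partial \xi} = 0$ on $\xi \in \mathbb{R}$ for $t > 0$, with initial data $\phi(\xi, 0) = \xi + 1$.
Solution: By characteristics ($d\xi/dt = 1$), $\phi(\xi,t) = f(\xi - t)$ with $f = \phi( \cdot , 0)$.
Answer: $\phi(\xi, t) = \xi -  t + 1$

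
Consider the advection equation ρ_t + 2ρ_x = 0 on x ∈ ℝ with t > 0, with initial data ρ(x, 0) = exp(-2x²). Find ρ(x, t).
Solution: By characteristics (dx/dt = 2), ρ(x,t) = f(x - 2t) with f = ρ(·, 0).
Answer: ρ(x, t) = exp(-2(-2t + x)²)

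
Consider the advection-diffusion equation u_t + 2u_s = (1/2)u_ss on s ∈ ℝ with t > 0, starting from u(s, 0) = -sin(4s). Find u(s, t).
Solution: Moving frame: η = s - 2t, σ = t, u = w(η,σ), so u_t = w_σ - 2w_η and u_ss = w_ηη.
Hence u_t + 2u_s = w_σ and the PDE becomes the heat equation w_σ = (1/2)w_ηη on η ∈ ℝ.
Initial data: w(η,0) = u(η,0) = -sin(4η). Each mode sin(nη) decays as exp(-n²σ/2) on ℝ, so w(η,σ) = Σ c_n exp(-n²σ/2) sin(nη) with c_4=-1: w(η,σ) = -exp(-8σ)sin(4η).
Substituting back: u(s,t) = w(s - 2t, t).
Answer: u(s, t) = -exp(-8t)sin(4s - 8t)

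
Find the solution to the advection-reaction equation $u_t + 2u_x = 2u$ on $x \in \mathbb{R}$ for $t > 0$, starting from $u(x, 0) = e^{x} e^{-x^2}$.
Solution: Substitute $u = e^{x}w$, i.e. $w = e^{-x}u$.
By the product rule, $u_x = e^{x}(w_x + w)$, $u_t = e^{x}w_t$.
Substituting into the PDE and dividing by $e^{x}$: $w_t + 2(w_x + w) = 2w$.
The lower-order terms cancel, leaving the standard advection equation $w_t + 2w_x = 0$.
Initial data for $w$: $w(x,0) = e^{-x}u(x,0) = e^{-x^2}$.
Solve for $w$:
  By method of characteristics (waves move right with speed 2):
  Along characteristics $x - 2t =$ const, $w$ is constant, so $w(x,t) = f(x - 2t)$ with $f = w( \cdot , 0)$.
Hence $w(x,t) = e^{-(-2 t + x)^2}$.
Transform back: $u(x,t) = e^{x}w(x,t)$.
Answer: $u(x, t) = e^{x} e^{-(-2 t + x)^2}$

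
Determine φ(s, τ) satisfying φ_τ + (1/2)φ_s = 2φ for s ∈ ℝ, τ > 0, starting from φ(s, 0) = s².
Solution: Substitute φ = exp(2τ)u, i.e. u = exp(-2τ)φ.
By the product rule, φ_τ = exp(2τ)(u_τ + 2u), φ_s = exp(2τ)u_s.
Substituting into the PDE and dividing by exp(2τ): u_τ + 2u + (1/2)u_s = 2u.
The lower-order terms cancel, leaving the standard advection equation u_τ + (1/2)u_s = 0.
Initial data for u: u(s,0) = φ(s,0) = s².
Solve for u:
  By method of characteristics (waves move right with speed 1/2):
  Along characteristics s - (1/2)τ = const, u is constant, so u(s,τ) = f(s - (1/2)τ) with f = u(·, 0).
Hence u(s,τ) = s² - sτ + (1/4)τ².
Transform back: φ(s,τ) = exp(2τ)u(s,τ).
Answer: φ(s, τ) = s²exp(2τ) - sτexp(2τ) + (1/4)τ²exp(2τ)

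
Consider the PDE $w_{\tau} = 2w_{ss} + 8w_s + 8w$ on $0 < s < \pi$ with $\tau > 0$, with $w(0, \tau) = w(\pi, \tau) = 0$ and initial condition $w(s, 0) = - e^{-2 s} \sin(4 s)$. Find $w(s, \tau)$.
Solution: Substitute $w = e^{-2s}u$.
Then $w_s = e^{-2s}(u_s - 2u)$, $w_{ss} = e^{-2s}(u_{ss} - 4u_s + 4u)$, $w_{\tau} = e^{-2s}u_{\tau}$; substituting and dividing by $e^{-2s}$, the lower-order terms cancel: $u_{\tau} = 2u_{ss}$ (standard heat equation).
Data for $u$: $u(s,0) = e^{2s}w(s,0) = - \sin(4 s)$. The boundary conditions carry over: $u(0,\tau) = u(\pi,\tau) = 0$.
Separating variables: $u = \sum c_n e^{-2n^2\tau} \sin(ns)$. From $u(s,0) = - \sin(4 s)$: $c_4=-1$.
So $u(s,\tau) = - e^{-32 \tau} \sin(4 s)$, and $w(s,\tau) = e^{-2s}u(s,\tau)$.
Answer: $w(s, \tau) = - e^{-32 \tau} e^{-2 s} \sin(4 s)$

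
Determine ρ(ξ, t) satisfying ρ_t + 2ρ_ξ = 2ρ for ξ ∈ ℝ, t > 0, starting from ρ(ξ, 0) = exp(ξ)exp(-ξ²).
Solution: Substitute ρ = exp(ξ)u.
Then ρ_ξ = exp(ξ)(u_ξ + u), ρ_t = exp(ξ)u_t; substituting and dividing by exp(ξ), the lower-order terms cancel: u_t + 2u_ξ = 0 (standard advection equation).
Data for u: u(ξ,0) = exp(-ξ)ρ(ξ,0) = exp(-ξ²).
By characteristics (dξ/dt = 2), u(ξ,t) = f(ξ - 2t) with f = u(·, 0).
So u(ξ,t) = exp(-(-2t + ξ)²), and ρ(ξ,t) = exp(ξ)u(ξ,t).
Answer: ρ(ξ, t) = exp(ξ)exp(-(-2t + ξ)²)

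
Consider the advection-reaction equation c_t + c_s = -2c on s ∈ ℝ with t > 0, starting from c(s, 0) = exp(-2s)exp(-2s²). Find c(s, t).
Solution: Substitute c = exp(-2s)u.
Then c_s = exp(-2s)(u_s - 2u), c_t = exp(-2s)u_t; substituting and dividing by exp(-2s), the lower-order terms cancel: u_t + u_s = 0 (standard advection equation).
Data for u: u(s,0) = exp(2s)c(s,0) = exp(-2s²).
By characteristics (ds/dt = 1), u(s,t) = f(s - t) with f = u(·, 0).
So u(s,t) = exp(-2(s - t)²), and c(s,t) = exp(-2s)u(s,t).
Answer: c(s, t) = exp(-2s)exp(-2(s - t)²)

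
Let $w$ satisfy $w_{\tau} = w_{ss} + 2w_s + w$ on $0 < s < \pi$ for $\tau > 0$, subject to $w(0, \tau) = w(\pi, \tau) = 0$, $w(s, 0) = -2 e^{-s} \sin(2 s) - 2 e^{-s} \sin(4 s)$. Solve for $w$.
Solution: Substitute $w = e^{-s}u$, i.e. $u = e^{s}w$.
By the product rule, $w_s = e^{-s}(u_s - u)$, $w_{ss} = e^{-s}(u_{ss} - 2u_s + u)$, $w_{\tau} = e^{-s}u_{\tau}$.
Substituting into the PDE and dividing by $e^{-s}$: $u_{\tau} = (u_{ss} - 2u_s + u) + 2(u_s - u) + u$.
The lower-order terms cancel, leaving the standard heat equation $u_{\tau} = u_{ss}$.
Initial data for $u$: $u(s,0) = e^{s}w(s,0) = -2 \sin(2 s) - 2 \sin(4 s)$. The boundary conditions carry over: $u(0,\tau) = u(\pi,\tau) = 0$.
Solve for $u$:
  Using separation of variables $u = X(s)T(\tau)$:
  Eigenfunctions: $\sin(ns)$, $n = 1, 2, 3, \ldots$
  General solution: $u(s, \tau) = \sum c_n \sin(ns) e^{-n^2 \tau}$
  Matching $u(s,0) = -2 \sin(2 s) - 2 \sin(4 s)$ term by term: $c_2=-2, c_4=-2$.
Hence $u(s,\tau) = -2 e^{-4 \tau} \sin(2 s) - 2 e^{-16 \tau} \sin(4 s)$.
Transform back: $w(s,\tau) = e^{-s}u(s,\tau)$.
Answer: $w(s, \tau) = -2 e^{-4 \tau} e^{-s} \sin(2 s) - 2 e^{-16 \tau} e^{-s} \sin(4 s)$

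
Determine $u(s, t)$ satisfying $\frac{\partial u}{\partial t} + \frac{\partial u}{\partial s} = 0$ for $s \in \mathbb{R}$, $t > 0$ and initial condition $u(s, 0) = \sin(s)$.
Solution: By method of characteristics (waves move right with speed 1):
Along characteristics $s - t =$ const, $u$ is constant, so $u(s,t) = f(s - t)$ with $f = u( \cdot , 0)$.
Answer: $u(s, t) = \sin(s - t)$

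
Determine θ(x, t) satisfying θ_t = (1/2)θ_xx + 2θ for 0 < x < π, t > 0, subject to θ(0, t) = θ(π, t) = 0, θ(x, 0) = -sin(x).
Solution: Substitute θ = exp(2t)u.
Then θ_t = exp(2t)(u_t + 2u), θ_xx = exp(2t)u_xx; substituting and dividing by exp(2t), the lower-order terms cancel: u_t = (1/2)u_xx (standard heat equation).
Data for u: u(x,0) = θ(x,0) = -sin(x). The boundary conditions carry over: u(0,t) = u(π,t) = 0.
Separating variables: u = Σ c_n exp(-n²t/2) sin(nx). From u(x,0) = -sin(x): c_1=-1.
So u(x,t) = -exp(-t/2)sin(x), and θ(x,t) = exp(2t)u(x,t).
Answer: θ(x, t) = -exp(3t/2)sin(x)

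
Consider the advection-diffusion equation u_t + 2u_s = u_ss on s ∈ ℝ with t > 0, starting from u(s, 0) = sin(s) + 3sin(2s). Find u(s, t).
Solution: Change to a moving frame: let η = s - 2t, σ = t and write u(s,t) = w(η,σ).
By the chain rule u_t = w_σ - 2w_η, u_s = w_η, u_ss = w_ηη.
Then u_t + 2u_s = w_σ: the advection term cancels and the PDE becomes the heat equation w_σ = w_ηη on η ∈ ℝ.
Initial data: w(η,0) = u(η,0) = sin(η) + 3sin(2η).
On η ∈ ℝ each mode satisfies (sin(nη))″ = -n² sin(nη), so exp(-n²σ) sin(nη) solves the heat equation; by superposition w(η,σ) = Σ c_n exp(-n²σ) sin(nη).
Reading off the coefficients: c_1=1, c_2=3, so w(η,σ) = exp(-σ)sin(η) + 3exp(-4σ)sin(2η).
Substituting back η = s - 2t, σ = t: u(s,t) = w(s - 2t, t).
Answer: u(s, t) = exp(-t)sin(s - 2t) + 3exp(-4t)sin(2s - 4t)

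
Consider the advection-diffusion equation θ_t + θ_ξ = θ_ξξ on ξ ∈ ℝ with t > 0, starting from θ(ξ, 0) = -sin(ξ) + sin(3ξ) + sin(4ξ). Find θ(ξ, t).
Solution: Moving frame: η = ξ - t, σ = t, θ = u(η,σ), so θ_t = u_σ - u_η and θ_ξξ = u_ηη.
Hence θ_t + θ_ξ = u_σ and the PDE becomes the heat equation u_σ = u_ηη on η ∈ ℝ.
Initial data: u(η,0) = θ(η,0) = -sin(η) + sin(3η) + sin(4η). Each mode sin(nη) decays as exp(-n²σ) on ℝ, so u(η,σ) = Σ c_n exp(-n²σ) sin(nη) with c_1=-1, c_3=1, c_4=1: u(η,σ) = -exp(-σ)sin(η) + exp(-9σ)sin(3η) + exp(-16σ)sin(4η).
Substituting back: θ(ξ,t) = u(ξ - t, t).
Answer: θ(ξ, t) = exp(-t)sin(t - ξ) - exp(-9t)sin(3t - 3ξ) - exp(-16t)sin(4t - 4ξ)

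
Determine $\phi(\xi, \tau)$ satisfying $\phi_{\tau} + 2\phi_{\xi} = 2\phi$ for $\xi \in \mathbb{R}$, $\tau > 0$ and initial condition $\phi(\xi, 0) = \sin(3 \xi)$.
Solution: Substitute $\phi = e^{2\tau}u$.
Then $\phi_{\tau} = e^{2\tau}(u_{\tau} + 2u)$, $\phi_{\xi} = e^{2\tau}u_{\xi}$; substituting and dividing by $e^{2\tau}$, the lower-order terms cancel: $u_{\tau} + 2u_{\xi} = 0$ (standard advection equation).
Data for $u$: $u(\xi,0) = \phi(\xi,0) = \sin(3 \xi)$.
By characteristics ($d\xi/d\tau = 2$), $u(\xi,\tau) = f(\xi - 2\tau)$ with $f = u( \cdot , 0)$.
So $u(\xi,\tau) = \sin(3 \xi - 6 \tau)$, and $\phi(\xi,\tau) = e^{2\tau}u(\xi,\tau)$.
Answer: $\phi(\xi, \tau) = - e^{2 \tau} \sin(6 \tau - 3 \xi)$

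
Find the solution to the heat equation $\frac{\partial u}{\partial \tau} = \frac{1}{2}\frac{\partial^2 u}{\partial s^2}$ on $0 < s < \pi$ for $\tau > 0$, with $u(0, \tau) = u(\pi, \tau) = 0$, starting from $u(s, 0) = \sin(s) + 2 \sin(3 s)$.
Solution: Using separation of variables $u = X(s)T(\tau)$:
Eigenfunctions: $\sin(ns)$, $n = 1, 2, 3, \ldots$
General solution: $u(s, \tau) = \sum c_n \sin(ns) e^{-n^2 \tau/2}$
Matching $u(s,0) = \sin(s) + 2 \sin(3 s)$ term by term: $c_1=1, c_3=2$.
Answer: $u(s, \tau) = e^{-\tau/2} \sin(s) + 2 e^{-9 \tau/2} \sin(3 s)$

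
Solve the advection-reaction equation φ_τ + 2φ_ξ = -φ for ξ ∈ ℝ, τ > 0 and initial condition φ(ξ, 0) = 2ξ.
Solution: Substitute φ = exp(-τ)u, i.e. u = exp(τ)φ.
By the product rule, φ_τ = exp(-τ)(u_τ - u), φ_ξ = exp(-τ)u_ξ.
Substituting into the PDE and dividing by exp(-τ): u_τ - u + 2u_ξ = -u.
The lower-order terms cancel, leaving the standard advection equation u_τ + 2u_ξ = 0.
Initial data for u: u(ξ,0) = φ(ξ,0) = 2ξ.
Solve for u:
  By method of characteristics (waves move right with speed 2):
  Along characteristics ξ - 2τ = const, u is constant, so u(ξ,τ) = f(ξ - 2τ) with f = u(·, 0).
Hence u(ξ,τ) = 2ξ - 4τ.
Transform back: φ(ξ,τ) = exp(-τ)u(ξ,τ).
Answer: φ(ξ, τ) = 2ξexp(-τ) - 4τexp(-τ)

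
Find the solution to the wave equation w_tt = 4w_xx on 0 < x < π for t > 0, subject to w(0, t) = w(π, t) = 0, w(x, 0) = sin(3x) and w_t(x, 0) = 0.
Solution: Using separation of variables w = X(x)T(t):
Eigenfunctions: sin(nx), n = 1, 2, 3, ...
General solution: w(x, t) = Σ [A_n cos(2n t) + B_n sin(2n t)] sin(nx)
From w(x,0) = sin(3x): A_3=1. From w_t(x,0) = 0: all B_n = 0.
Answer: w(x, t) = sin(3x)cos(6t)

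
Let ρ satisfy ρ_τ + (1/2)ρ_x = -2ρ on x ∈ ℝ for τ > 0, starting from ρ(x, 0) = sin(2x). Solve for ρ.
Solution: Substitute ρ = exp(-2τ)u.
Then ρ_τ = exp(-2τ)(u_τ - 2u), ρ_x = exp(-2τ)u_x; substituting and dividing by exp(-2τ), the lower-order terms cancel: u_τ + (1/2)u_x = 0 (standard advection equation).
Data for u: u(x,0) = ρ(x,0) = sin(2x).
By characteristics (dx/dτ = 1/2), u(x,τ) = f(x - (1/2)τ) with f = u(·, 0).
So u(x,τ) = sin(2x - τ), and ρ(x,τ) = exp(-2τ)u(x,τ).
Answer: ρ(x, τ) = exp(-2τ)sin(2x - τ)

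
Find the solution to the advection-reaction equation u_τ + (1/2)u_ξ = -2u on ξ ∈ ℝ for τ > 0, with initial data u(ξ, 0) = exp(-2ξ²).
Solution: Substitute u = exp(-2τ)w, i.e. w = exp(2τ)u.
By the product rule, u_τ = exp(-2τ)(w_τ - 2w), u_ξ = exp(-2τ)w_ξ.
Substituting into the PDE and dividing by exp(-2τ): w_τ - 2w + (1/2)w_ξ = -2w.
The lower-order terms cancel, leaving the standard advection equation w_τ + (1/2)w_ξ = 0.
Initial data for w: w(ξ,0) = u(ξ,0) = exp(-2ξ²).
Solve for w:
  By method of characteristics (waves move right with speed 1/2):
  Along characteristics ξ - (1/2)τ = const, w is constant, so w(ξ,τ) = f(ξ - (1/2)τ) with f = w(·, 0).
Hence w(ξ,τ) = exp(-2(ξ - τ/2)²).
Transform back: u(ξ,τ) = exp(-2τ)w(ξ,τ).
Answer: u(ξ, τ) = exp(-2τ)exp(-2(ξ - τ/2)²)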